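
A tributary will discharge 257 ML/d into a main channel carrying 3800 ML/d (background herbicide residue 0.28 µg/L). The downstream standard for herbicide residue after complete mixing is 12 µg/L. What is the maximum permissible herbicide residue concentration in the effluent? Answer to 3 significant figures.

185 µg/L

At the limit, (Qr·Cr + Qe·Cₑ)/(Qr + Qe) = 12:
Cₑ = (4057·12 − 3800·0.2800) / 257.0 = 185.3 µg/L.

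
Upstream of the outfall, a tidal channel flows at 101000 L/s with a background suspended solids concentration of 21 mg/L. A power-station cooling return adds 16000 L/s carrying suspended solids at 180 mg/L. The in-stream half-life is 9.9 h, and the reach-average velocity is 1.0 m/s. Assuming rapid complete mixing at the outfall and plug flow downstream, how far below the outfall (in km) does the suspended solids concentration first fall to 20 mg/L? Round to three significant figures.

After mixing, C = (101000·21.00 + 16000·180.0) / 117000 = 5001000/117000 = 42.74 mg/L.
Half-life 9.9 h → k = ln 2 / 9.9 = 0.07001 h⁻¹ = 1.680 d⁻¹.
Set 42.74·exp(−k·t) = 20 → t = ln(42.74/20)/k = 39050 s = 10.85 h.
Distance = v·t = 1.0·39050 = 39050 m = 39.05 km.

39.1 km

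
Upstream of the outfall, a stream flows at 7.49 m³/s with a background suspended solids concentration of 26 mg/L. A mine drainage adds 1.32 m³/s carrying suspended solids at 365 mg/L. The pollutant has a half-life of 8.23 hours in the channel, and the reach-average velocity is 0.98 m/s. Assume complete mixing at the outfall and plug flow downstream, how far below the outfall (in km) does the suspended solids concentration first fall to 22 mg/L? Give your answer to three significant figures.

52.4 km

Mass balance: C = (7.490·26.00 + 1.320·365.0) / 8.810 = 676.5/8.810 = 76.79 mg/L.
Half-life 8.23 h → k = ln 2 / 8.23 = 0.08422 h⁻¹ = 2.021 d⁻¹.
Set 76.79·exp(−k·t) = 22 → t = ln(76.79/22)/k = 53430 s = 14.84 h.
Distance = v·t = 0.98·53430 = 52360 m = 52.36 km.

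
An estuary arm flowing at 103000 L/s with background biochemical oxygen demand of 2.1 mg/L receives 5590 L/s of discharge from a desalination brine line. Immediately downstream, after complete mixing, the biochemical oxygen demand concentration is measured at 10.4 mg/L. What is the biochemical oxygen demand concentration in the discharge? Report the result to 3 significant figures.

163 mg/L

Mass balance: 103000·2.100 + 5590·Cₑ = 108600·10.40
→ Cₑ = (108600·10.40 − 103000·2.100) / 5590 = 163.3 mg/L.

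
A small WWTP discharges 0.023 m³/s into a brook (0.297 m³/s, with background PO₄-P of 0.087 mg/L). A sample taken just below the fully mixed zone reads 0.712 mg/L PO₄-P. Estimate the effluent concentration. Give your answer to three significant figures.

8.78 mg/L

Mass balance: 0.2970·0.08700 + 0.02300·Cₑ = 0.3200·0.7120
→ Cₑ = (0.3200·0.7120 − 0.2970·0.08700) / 0.02300 = 8.783 mg/L.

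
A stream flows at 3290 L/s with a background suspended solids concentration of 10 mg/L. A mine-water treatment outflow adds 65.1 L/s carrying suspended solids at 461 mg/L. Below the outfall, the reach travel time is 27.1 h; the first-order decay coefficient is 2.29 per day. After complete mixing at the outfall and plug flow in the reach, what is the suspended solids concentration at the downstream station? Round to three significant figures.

1.41 mg/L

Mass balance: C = (3290·10.00 + 65.10·461.0) / 3355 = 62910/3355 = 18.75 mg/L.
Applying C = C₀e^(−kt): 18.75 × 0.07534 = 1.413 mg/L.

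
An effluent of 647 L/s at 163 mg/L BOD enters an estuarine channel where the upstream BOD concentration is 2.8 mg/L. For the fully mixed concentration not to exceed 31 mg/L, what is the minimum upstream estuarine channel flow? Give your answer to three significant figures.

3030 L/s

Set C_mix = 31: (Q·2.800 + 647.0·163.0) / (Q + 647.0) = 31
→ Q = 647.0·(163.0 − 31)/(31 − 2.800) = 3029 L/s.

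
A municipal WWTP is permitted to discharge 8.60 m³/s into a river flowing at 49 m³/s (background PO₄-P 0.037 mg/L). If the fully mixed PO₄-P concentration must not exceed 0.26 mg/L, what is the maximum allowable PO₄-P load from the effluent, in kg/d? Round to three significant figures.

Mass balance at the limit: 49.00·0.03700 + 8.600·Cₑ = 57.60·0.26 → Cₑ = 1.531 mg/L.
Load = 8.600 m³/s × 1.531 g/m³ × 86 400 s/d = 1137 kg/d.

1140 kg/d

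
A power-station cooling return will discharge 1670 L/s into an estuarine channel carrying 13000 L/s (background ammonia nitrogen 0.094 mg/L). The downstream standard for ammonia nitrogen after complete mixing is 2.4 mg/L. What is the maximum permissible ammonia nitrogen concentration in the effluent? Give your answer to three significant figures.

At the limit, (Qr·Cr + Qe·Cₑ)/(Qr + Qe) = 2.4:
Cₑ = (14670·2.4 − 13000·0.09400) / 1670 = 20.35 mg/L.

20.4 mg/L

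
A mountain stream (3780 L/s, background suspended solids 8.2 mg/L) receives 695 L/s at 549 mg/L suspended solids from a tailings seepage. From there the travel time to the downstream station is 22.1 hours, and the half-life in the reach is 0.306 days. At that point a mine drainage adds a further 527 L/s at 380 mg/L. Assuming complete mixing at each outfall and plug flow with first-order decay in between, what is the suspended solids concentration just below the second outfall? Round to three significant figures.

Mixed concentration C = ΣQC/ΣQ = (3780·8.200 + 695.0·549.0) / 4475 = 412600/4475 = 92.19 mg/L; combined flow 4475 L/s.
Half-life 0.306 d → k = ln 2 / 0.306 = 2.265 d⁻¹.
Applying C = C₀e^(−kt): 92.19 × 0.1242 = 11.45 mg/L.
At the second outfall, C = (4475·11.45 + 527.0·380.0) / (4475 + 527.0) = 50.28 mg/L.

50.3 mg/L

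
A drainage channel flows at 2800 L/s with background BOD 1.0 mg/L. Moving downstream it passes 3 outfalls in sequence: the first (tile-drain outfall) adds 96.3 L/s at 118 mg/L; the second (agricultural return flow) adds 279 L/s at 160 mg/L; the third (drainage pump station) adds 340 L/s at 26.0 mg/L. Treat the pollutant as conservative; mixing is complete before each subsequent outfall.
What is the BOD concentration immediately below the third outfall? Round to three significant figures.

Outfall 1: combined Q = 2896 L/s; C = (2800·1.000 + 96.30·118.0)/2896 = 4.890 mg/L.
Outfall 2: combined Q = 3175 L/s; C = (2896·4.890 + 279.0·160.0)/3175 = 18.52 mg/L.
Outfall 3: combined Q = 3515 L/s; C = (3175·18.52 + 340.0·26.00)/3515 = 19.24 mg/L.

19.2 mg/L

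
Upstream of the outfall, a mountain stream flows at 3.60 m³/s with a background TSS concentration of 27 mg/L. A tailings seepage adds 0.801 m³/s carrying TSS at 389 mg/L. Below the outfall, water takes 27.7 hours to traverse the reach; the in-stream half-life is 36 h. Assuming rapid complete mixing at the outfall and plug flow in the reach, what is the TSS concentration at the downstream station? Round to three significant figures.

Conservation of mass: C = (3.600·27.00 + 0.8010·389.0) / 4.401 = 408.8/4.401 = 92.89 mg/L.
Half-life 36 h → k = ln 2 / 36 = 0.01925 h⁻¹ = 0.4621 d⁻¹.
Applying C = C₀e^(−kt): 92.89 × 0.5866 = 54.49 mg/L.

54.5 mg/L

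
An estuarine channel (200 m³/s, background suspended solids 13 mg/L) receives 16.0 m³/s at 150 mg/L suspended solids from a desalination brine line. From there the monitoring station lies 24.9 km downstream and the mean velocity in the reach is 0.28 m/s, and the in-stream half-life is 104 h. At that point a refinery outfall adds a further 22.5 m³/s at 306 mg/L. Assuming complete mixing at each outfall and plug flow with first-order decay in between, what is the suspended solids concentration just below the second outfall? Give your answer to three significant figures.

Mixed concentration C = ΣQC/ΣQ = (200.0·13.00 + 16.00·150.0) / 216.0 = 5000/216.0 = 23.15 mg/L; combined flow 216.0 m³/s.
Travel time t = 24.9·1000 / 0.28 = 88930 s = 24.70 h.
Half-life 104 h → k = ln 2 / 104 = 0.006665 h⁻¹ = 0.1600 d⁻¹.
Applying C = C₀e^(−kt): 23.15 × 0.8482 = 19.63 mg/L.
At the second outfall, C = (216.0·19.63 + 22.50·306.0) / (216.0 + 22.50) = 46.65 mg/L.

46.6 mg/L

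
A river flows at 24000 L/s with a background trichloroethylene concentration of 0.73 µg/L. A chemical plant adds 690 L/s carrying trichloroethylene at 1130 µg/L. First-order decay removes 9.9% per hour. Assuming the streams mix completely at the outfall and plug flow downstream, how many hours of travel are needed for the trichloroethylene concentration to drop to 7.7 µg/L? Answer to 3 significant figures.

Mass balance: C = (24000·0.7300 + 690.0·1130) / 24690 = 797200/24690 = 32.29 µg/L.
9.9%/h lost → k = −ln(1 − 0.099) = 0.1043 h⁻¹.
32.29·exp(−k·t) = 7.7 → t = ln(32.29/7.7)/k = 49500 s = 13.75 h.

13.8 h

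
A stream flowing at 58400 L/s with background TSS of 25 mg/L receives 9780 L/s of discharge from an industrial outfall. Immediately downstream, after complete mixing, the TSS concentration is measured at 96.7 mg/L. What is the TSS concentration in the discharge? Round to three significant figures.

525 mg/L

Mass balance: 58400·25.00 + 9780·Cₑ = 68180·96.70
→ Cₑ = (68180·96.70 − 58400·25.00) / 9780 = 524.8 mg/L.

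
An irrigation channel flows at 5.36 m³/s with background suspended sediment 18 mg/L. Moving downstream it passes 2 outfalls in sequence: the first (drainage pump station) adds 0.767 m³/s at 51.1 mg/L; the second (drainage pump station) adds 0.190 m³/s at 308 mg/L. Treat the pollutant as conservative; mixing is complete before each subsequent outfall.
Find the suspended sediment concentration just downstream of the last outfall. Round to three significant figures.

After outfall 1: Q = 5.360 + 0.7670 = 6.127 m³/s; C = (5.360·18.00 + 0.7670·51.10)/6.127 = 22.14 mg/L.
After outfall 2: Q = 6.127 + 0.1900 = 6.317 m³/s; C = (6.127·22.14 + 0.1900·308.0)/6.317 = 30.74 mg/L.

30.7 mg/L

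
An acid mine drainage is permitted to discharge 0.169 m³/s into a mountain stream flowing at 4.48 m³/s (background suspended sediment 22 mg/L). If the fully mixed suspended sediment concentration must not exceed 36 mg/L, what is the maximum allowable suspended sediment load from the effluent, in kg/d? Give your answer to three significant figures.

5940 kg/d

Mass balance at the limit: 4.480·22.00 + 0.1690·Cₑ = 4.649·36 → Cₑ = 407.1 mg/L.
Load = 0.1690 m³/s × 407.1 g/m³ × 86 400 s/d = 5945 kg/d.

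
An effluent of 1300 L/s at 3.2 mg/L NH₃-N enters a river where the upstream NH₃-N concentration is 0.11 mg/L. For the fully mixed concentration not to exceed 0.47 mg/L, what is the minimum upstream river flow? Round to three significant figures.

Set C_mix = 0.47: (Q·0.1100 + 1300·3.200) / (Q + 1300) = 0.47
→ Q = 1300·(3.200 − 0.47)/(0.47 − 0.1100) = 9858 L/s.

9860 L/s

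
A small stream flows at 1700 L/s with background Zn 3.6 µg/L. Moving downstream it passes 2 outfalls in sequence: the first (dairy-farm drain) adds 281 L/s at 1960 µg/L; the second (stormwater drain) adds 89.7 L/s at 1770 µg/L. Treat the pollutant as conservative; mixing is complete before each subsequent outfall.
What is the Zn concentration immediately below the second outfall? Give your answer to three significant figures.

346 µg/L

Outfall 1: combined Q = 1981 L/s; C = (1700·3.600 + 281.0·1960)/1981 = 281.1 µg/L.
Outfall 2: combined Q = 2071 L/s; C = (1981·281.1 + 89.70·1770)/2071 = 345.6 µg/L.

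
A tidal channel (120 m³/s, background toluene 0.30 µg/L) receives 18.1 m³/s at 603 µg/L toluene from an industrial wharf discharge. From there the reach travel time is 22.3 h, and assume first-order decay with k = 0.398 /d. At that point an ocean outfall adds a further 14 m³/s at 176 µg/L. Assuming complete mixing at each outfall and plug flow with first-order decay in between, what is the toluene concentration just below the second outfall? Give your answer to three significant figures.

Flow-weighted average: C = (120.0·0.3000 + 18.10·603.0) / 138.1 = 10950/138.1 = 79.29 µg/L; combined flow 138.1 m³/s.
First-order decay: C = 79.29·exp(−k·t) = 79.29·0.6909 = 54.78 µg/L.
Second outfall: C = (138.1·54.78 + 14.00·176.0)/152.1 = 65.94 µg/L.

65.9 µg/L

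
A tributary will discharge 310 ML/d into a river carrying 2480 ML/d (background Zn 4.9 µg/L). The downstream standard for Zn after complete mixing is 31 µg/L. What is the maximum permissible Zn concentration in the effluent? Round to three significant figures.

240 µg/L

At the limit, (Qr·Cr + Qe·Cₑ)/(Qr + Qe) = 31:
Cₑ = (2790·31 − 2480·4.900) / 310.0 = 239.8 µg/L.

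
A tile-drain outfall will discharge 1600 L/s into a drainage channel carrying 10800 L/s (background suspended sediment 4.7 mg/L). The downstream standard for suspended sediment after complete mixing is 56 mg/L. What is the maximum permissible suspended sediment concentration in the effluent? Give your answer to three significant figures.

402 mg/L

At the limit, (Qr·Cr + Qe·Cₑ)/(Qr + Qe) = 56:
Cₑ = (12400·56 − 10800·4.700) / 1600 = 402.3 mg/L.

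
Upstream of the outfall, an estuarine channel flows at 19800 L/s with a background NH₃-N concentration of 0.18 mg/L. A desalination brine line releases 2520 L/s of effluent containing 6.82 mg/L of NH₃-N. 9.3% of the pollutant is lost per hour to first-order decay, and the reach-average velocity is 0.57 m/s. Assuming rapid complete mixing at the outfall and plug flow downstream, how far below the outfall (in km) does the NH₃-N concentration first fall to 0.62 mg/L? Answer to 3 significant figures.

Flow-weighted average: C = (19800·0.1800 + 2520·6.820) / 22320 = 20750/22320 = 0.9297 mg/L.
9.3%/h lost → k = −ln(1 − 0.093) = 0.09761 h⁻¹.
Set 0.9297·exp(−k·t) = 0.62 → t = ln(0.9297/0.62)/k = 14940 s = 4.150 h.
Distance = v·t = 0.57·14940 = 8516 m = 8.516 km.

8.52 km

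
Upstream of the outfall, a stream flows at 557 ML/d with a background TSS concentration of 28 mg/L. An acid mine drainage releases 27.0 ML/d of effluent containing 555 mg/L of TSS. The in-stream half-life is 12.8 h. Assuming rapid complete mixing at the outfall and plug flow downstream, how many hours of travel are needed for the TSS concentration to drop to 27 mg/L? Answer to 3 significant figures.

12.2 h

Conservation of mass: C = (557.0·28.00 + 27.00·555.0) / 584.0 = 30580/584.0 = 52.36 mg/L.
Half-life 12.8 h → k = ln 2 / 12.8 = 0.05415 h⁻¹ = 1.300 d⁻¹.
52.36·exp(−k·t) = 27 → t = ln(52.36/27)/k = 44040 s = 12.23 h.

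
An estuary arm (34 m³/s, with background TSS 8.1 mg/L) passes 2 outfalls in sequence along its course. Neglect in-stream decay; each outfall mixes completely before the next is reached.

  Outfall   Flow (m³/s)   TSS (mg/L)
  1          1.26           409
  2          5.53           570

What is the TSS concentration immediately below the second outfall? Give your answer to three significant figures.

Below outfall 1: Q → 35.26 m³/s, C = (34.00·8.100 + 1.260·409.0)/35.26 = 22.43 mg/L.
Below outfall 2: Q → 40.79 m³/s, C = (35.26·22.43 + 5.530·570.0)/40.79 = 96.66 mg/L.

96.7 mg/L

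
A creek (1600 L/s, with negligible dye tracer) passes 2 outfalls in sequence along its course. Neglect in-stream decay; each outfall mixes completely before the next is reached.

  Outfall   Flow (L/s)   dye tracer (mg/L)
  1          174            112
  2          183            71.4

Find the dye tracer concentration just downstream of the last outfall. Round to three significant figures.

Below outfall 1: Q → 1774 L/s, C = (1600·0 + 174.0·112.0)/1774 = 10.99 mg/L.
Below outfall 2: Q → 1957 L/s, C = (1774·10.99 + 183.0·71.40)/1957 = 16.63 mg/L.

16.6 mg/L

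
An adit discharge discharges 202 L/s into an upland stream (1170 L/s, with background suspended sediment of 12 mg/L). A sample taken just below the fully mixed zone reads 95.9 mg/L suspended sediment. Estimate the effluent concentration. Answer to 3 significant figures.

582 mg/L

Mass balance: 1170·12.00 + 202.0·Cₑ = 1372·95.90
→ Cₑ = (1372·95.90 − 1170·12.00) / 202.0 = 581.9 mg/L.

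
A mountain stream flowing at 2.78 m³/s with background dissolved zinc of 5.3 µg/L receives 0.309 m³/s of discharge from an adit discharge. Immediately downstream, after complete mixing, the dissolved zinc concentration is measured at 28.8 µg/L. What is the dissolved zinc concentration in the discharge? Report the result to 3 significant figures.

240 µg/L

Mass balance: 2.780·5.300 + 0.3090·Cₑ = 3.089·28.80
→ Cₑ = (3.089·28.80 − 2.780·5.300) / 0.3090 = 240.2 µg/L.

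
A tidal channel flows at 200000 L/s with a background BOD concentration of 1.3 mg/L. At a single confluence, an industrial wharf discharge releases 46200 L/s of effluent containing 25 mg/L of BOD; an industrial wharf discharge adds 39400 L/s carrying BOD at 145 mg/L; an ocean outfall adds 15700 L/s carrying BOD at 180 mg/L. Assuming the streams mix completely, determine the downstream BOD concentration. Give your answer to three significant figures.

33.0 mg/L

Flow-weighted average: C = (200000·1.300 + 46200·25.00 + 39400·145.0 + 15700·180.0) / 301300 = 9954000/301300 = 33.04 mg/L.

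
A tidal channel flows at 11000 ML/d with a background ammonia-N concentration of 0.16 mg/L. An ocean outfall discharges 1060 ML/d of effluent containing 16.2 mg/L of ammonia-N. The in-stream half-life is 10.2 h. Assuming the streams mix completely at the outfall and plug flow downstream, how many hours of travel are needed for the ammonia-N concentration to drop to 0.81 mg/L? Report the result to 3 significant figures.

Conservation of mass: C = (11000·0.1600 + 1060·16.20) / 12060 = 18930/12060 = 1.570 mg/L.
Half-life 10.2 h → k = ln 2 / 10.2 = 0.06796 h⁻¹ = 1.631 d⁻¹.
1.570·exp(−k·t) = 0.81 → t = ln(1.570/0.81)/k = 35050 s = 9.737 h.

9.74 h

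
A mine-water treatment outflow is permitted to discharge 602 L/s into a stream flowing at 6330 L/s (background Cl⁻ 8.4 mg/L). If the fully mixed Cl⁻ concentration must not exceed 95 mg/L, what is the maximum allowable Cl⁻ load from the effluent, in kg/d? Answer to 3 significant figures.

52300 kg/d

Mass balance at the limit: 6330·8.400 + 602.0·Cₑ = 6932·95 → Cₑ = 1006 mg/L.
602.0 L/s = 0.6020 m³/s. Load = 0.6020 m³/s × 1006 g/m³ × 86 400 s/d = 52300 kg/d.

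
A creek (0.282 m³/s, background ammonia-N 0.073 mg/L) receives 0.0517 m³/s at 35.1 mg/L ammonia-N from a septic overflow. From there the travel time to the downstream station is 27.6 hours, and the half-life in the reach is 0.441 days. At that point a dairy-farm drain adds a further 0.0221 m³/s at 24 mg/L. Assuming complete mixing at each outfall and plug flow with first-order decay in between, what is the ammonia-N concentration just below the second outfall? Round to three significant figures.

Flow-weighted average: C = (0.2820·0.07300 + 0.05170·35.10) / 0.3337 = 1.835/0.3337 = 5.500 mg/L; combined flow 0.3337 m³/s.
Half-life 0.441 d → k = ln 2 / 0.441 = 1.572 d⁻¹.
Decay over the reach: 5.500·exp(−kt) = 5.500·0.1641 = 0.9023 mg/L.
At the second outfall, C = (0.3337·0.9023 + 0.02210·24.00) / (0.3337 + 0.02210) = 2.337 mg/L.

2.34 mg/L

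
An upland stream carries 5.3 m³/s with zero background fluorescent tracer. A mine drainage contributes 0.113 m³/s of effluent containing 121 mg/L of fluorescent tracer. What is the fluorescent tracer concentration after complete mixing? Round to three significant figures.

Mass balance: C = (5.300·0 + 0.1130·121.0) / 5.413 = 13.67/5.413 = 2.526 mg/L.

2.53 mg/L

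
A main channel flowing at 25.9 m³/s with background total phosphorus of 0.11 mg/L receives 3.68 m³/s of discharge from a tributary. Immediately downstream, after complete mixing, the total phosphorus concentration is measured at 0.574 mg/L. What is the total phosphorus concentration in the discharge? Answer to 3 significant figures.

Mass balance: 25.90·0.1100 + 3.680·Cₑ = 29.58·0.5740
→ Cₑ = (29.58·0.5740 − 25.90·0.1100) / 3.680 = 3.840 mg/L.

3.84 mg/L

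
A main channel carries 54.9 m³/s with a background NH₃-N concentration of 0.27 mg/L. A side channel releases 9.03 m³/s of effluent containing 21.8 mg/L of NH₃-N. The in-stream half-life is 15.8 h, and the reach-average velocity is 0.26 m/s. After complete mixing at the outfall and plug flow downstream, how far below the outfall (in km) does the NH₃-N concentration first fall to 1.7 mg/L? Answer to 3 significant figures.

Flow-weighted average: C = (54.90·0.2700 + 9.030·21.80) / 63.93 = 211.7/63.93 = 3.311 mg/L.
Half-life 15.8 h → k = ln 2 / 15.8 = 0.04387 h⁻¹ = 1.053 d⁻¹.
Set 3.311·exp(−k·t) = 1.7 → t = ln(3.311/1.7)/k = 54710 s = 15.20 h.
Distance = v·t = 0.26·54710 = 14220 m = 14.22 km.

14.2 km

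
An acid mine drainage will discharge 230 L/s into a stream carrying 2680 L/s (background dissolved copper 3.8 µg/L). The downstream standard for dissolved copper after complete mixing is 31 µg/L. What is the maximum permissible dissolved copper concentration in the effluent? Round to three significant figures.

At the limit, (Qr·Cr + Qe·Cₑ)/(Qr + Qe) = 31:
Cₑ = (2910·31 − 2680·3.800) / 230.0 = 347.9 µg/L.

348 µg/L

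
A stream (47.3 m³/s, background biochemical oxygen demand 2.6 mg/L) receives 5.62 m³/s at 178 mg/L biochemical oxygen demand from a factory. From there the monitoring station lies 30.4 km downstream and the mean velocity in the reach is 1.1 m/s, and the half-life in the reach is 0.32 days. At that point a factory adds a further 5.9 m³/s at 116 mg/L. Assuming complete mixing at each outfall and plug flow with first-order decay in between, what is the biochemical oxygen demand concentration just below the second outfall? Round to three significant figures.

Conservation of mass: C = (47.30·2.600 + 5.620·178.0) / 52.92 = 1123/52.92 = 21.23 mg/L; combined flow 52.92 m³/s.
Travel time t = 30.4·1000 / 1.1 = 27640 s = 7.677 h.
Half-life 0.32 d → k = ln 2 / 0.32 = 2.166 d⁻¹.
Decay over the reach: 21.23·exp(−kt) = 21.23·0.5001 = 10.62 mg/L.
Second outfall: C = (52.92·10.62 + 5.900·116.0)/58.82 = 21.19 mg/L.

21.2 mg/L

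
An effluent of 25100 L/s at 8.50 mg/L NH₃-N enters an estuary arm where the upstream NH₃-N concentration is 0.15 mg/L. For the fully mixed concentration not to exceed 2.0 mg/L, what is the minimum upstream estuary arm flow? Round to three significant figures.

Set C_mix = 2.0: (Q·0.1500 + 25100·8.500) / (Q + 25100) = 2.0
→ Q = 25100·(8.500 − 2.0)/(2.0 − 0.1500) = 88190 L/s.

88200 L/s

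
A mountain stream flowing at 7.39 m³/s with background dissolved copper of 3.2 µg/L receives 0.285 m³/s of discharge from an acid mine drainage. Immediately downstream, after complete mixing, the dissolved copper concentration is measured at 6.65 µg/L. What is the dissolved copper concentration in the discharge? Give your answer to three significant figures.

96.1 µg/L

Mass balance: 7.390·3.200 + 0.2850·Cₑ = 7.675·6.650
→ Cₑ = (7.675·6.650 − 7.390·3.200) / 0.2850 = 96.11 µg/L.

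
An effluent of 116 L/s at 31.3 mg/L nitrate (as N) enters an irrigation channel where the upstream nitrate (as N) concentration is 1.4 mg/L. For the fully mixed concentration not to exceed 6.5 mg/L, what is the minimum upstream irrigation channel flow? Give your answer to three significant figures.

Set C_mix = 6.5: (Q·1.400 + 116.0·31.30) / (Q + 116.0) = 6.5
→ Q = 116.0·(31.30 − 6.5)/(6.5 − 1.400) = 564.1 L/s.

564 L/s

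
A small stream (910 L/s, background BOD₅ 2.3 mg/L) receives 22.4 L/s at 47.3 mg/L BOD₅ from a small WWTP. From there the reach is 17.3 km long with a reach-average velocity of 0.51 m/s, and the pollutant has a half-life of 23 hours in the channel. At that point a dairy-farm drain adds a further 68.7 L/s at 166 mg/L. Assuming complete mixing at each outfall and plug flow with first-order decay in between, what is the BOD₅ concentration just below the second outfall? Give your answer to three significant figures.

13.8 mg/L

Conservation of mass: C = (910.0·2.300 + 22.40·47.30) / 932.4 = 3153/932.4 = 3.381 mg/L; combined flow 932.4 L/s.
Travel time t = 17.3·1000 / 0.51 = 33920 s = 9.423 h.
Half-life 23 h → k = ln 2 / 23 = 0.03014 h⁻¹ = 0.7233 d⁻¹.
After decay, C = 3.381 × e^(−kt) = 3.381 × 0.7528 = 2.545 mg/L.
At the second outfall, C = (932.4·2.545 + 68.70·166.0) / (932.4 + 68.70) = 13.76 mg/L.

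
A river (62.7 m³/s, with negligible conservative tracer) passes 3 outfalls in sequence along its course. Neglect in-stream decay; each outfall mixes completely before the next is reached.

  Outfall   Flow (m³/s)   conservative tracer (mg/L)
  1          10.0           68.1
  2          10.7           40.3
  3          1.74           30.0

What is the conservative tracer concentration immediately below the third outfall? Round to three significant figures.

13.7 mg/L

Below outfall 1: Q → 72.70 m³/s, C = (62.70·0 + 10.00·68.10)/72.70 = 9.367 mg/L.
Below outfall 2: Q → 83.40 m³/s, C = (72.70·9.367 + 10.70·40.30)/83.40 = 13.34 mg/L.
Below outfall 3: Q → 85.14 m³/s, C = (83.40·13.34 + 1.740·30.00)/85.14 = 13.68 mg/L.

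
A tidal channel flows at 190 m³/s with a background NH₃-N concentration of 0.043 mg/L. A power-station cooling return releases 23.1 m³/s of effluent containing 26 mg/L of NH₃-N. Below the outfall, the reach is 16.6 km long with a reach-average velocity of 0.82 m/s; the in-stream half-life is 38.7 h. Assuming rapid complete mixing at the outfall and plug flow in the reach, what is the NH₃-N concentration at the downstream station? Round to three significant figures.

Mixed concentration C = ΣQC/ΣQ = (190.0·0.04300 + 23.10·26.00) / 213.1 = 608.8/213.1 = 2.857 mg/L.
Travel time t = 16.6·1000 / 0.82 = 20240 s = 5.623 h.
Half-life 38.7 h → k = ln 2 / 38.7 = 0.01791 h⁻¹ = 0.4299 d⁻¹.
After decay, C = 2.857 × e^(−kt) = 2.857 × 0.9042 = 2.583 mg/L.

2.58 mg/L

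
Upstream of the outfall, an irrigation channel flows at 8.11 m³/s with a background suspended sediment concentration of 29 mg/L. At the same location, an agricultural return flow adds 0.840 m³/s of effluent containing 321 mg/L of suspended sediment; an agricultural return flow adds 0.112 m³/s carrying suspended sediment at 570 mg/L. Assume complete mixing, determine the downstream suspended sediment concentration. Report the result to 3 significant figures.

Mass balance: C = (8.110·29.00 + 0.8400·321.0 + 0.1120·570.0) / 9.062 = 568.7/9.062 = 62.75 mg/L.

62.8 mg/L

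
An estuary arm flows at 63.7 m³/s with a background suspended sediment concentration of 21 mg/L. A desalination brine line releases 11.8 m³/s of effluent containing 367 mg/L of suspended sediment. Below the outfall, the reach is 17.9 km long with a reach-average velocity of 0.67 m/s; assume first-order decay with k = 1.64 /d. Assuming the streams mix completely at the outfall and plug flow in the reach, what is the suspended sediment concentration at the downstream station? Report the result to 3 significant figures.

Conservation of mass: C = (63.70·21.00 + 11.80·367.0) / 75.50 = 5668/75.50 = 75.08 mg/L.
Travel time t = 17.9·1000 / 0.67 = 26720 s = 7.421 h.
First-order decay: C = 75.08·exp(−k·t) = 75.08·0.6022 = 45.21 mg/L.

45.2 mg/L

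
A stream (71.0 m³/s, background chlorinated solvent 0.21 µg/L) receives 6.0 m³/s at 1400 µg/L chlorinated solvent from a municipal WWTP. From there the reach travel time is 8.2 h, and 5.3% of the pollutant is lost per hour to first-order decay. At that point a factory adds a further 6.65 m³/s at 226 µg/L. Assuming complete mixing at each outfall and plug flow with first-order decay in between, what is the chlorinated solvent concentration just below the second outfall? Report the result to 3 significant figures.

82.3 µg/L

After mixing, C = (71.00·0.2100 + 6.000·1400) / 77.00 = 8415/77.00 = 109.3 µg/L; combined flow 77.00 m³/s.
5.3%/h lost → k = −ln(1 − 0.053) = 0.05446 h⁻¹.
Applying C = C₀e^(−kt): 109.3 × 0.6398 = 69.92 µg/L.
Second outfall: C = (77.00·69.92 + 6.650·226.0)/83.65 = 82.33 µg/L.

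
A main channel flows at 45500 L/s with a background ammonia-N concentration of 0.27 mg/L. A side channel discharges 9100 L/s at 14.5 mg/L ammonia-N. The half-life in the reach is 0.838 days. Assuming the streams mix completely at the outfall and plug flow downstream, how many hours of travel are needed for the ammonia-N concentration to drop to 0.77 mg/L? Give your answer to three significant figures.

35.8 h

Conservation of mass: C = (45500·0.2700 + 9100·14.50) / 54600 = 144200/54600 = 2.642 mg/L.
Half-life 0.838 d → k = ln 2 / 0.838 = 0.8271 d⁻¹.
2.642·exp(−k·t) = 0.77 → t = ln(2.642/0.77)/k = 128800 s = 35.77 h.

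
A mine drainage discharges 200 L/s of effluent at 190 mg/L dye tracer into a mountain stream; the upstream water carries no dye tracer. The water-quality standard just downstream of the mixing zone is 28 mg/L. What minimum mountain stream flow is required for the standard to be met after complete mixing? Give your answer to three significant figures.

1160 L/s

Set C_mix = 28: (Q·0 + 200.0·190.0) / (Q + 200.0) = 28
→ Q = 200.0·(190.0 − 28)/(28 − 0) = 1157 L/s.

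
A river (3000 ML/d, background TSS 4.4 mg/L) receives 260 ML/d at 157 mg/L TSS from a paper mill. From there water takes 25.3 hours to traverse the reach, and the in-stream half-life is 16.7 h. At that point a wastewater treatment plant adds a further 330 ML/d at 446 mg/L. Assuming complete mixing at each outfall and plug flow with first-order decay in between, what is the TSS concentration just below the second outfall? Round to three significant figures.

46.3 mg/L

Flow-weighted average: C = (3000·4.400 + 260.0·157.0) / 3260 = 54020/3260 = 16.57 mg/L; combined flow 3260 ML/d.
Half-life 16.7 h → k = ln 2 / 16.7 = 0.04151 h⁻¹ = 0.9961 d⁻¹.
First-order decay: C = 16.57·exp(−k·t) = 16.57·0.3499 = 5.798 mg/L.
Second outfall: C = (3260·5.798 + 330.0·446.0)/3590 = 46.26 mg/L.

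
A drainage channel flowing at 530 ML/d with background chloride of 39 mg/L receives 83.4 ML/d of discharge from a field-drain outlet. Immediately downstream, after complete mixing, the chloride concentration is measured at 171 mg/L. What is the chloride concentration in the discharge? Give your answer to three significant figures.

1010 mg/L

Mass balance: 530.0·39.00 + 83.40·Cₑ = 613.4·171.0
→ Cₑ = (613.4·171.0 − 530.0·39.00) / 83.40 = 1010 mg/L.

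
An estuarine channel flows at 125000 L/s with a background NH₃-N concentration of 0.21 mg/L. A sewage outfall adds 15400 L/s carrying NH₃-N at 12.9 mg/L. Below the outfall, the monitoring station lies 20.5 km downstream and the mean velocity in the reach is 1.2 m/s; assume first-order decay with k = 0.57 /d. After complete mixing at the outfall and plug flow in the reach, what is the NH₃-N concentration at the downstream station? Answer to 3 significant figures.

Mass balance: C = (125000·0.2100 + 15400·12.90) / 140400 = 224900/140400 = 1.602 mg/L.
Travel time t = 20.5·1000 / 1.2 = 17080 s = 4.745 h.
Applying C = C₀e^(−kt): 1.602 × 0.8934 = 1.431 mg/L.

1.43 mg/L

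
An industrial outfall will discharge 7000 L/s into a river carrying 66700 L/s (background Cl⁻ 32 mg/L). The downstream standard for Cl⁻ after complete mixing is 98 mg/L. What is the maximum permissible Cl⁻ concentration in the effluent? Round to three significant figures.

727 mg/L

At the limit, (Qr·Cr + Qe·Cₑ)/(Qr + Qe) = 98:
Cₑ = (73700·98 − 66700·32.00) / 7000 = 726.9 mg/L.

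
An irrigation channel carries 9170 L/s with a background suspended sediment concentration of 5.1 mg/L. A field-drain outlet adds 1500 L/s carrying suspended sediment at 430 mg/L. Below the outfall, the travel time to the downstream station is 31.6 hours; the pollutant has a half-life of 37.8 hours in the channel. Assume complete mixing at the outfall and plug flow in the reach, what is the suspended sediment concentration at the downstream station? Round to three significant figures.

36.3 mg/L

Mixed concentration C = ΣQC/ΣQ = (9170·5.100 + 1500·430.0) / 10670 = 691800/10670 = 64.83 mg/L.
Half-life 37.8 h → k = ln 2 / 37.8 = 0.01834 h⁻¹ = 0.4401 d⁻¹.
After decay, C = 64.83 × e^(−kt) = 64.83 × 0.5602 = 36.32 mg/L.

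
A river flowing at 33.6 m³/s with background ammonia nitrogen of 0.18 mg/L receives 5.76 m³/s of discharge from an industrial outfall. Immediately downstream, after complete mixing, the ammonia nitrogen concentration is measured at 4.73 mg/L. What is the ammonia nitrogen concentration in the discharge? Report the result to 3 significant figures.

Mass balance: 33.60·0.1800 + 5.760·Cₑ = 39.36·4.730
→ Cₑ = (39.36·4.730 − 33.60·0.1800) / 5.760 = 31.27 mg/L.

31.3 mg/L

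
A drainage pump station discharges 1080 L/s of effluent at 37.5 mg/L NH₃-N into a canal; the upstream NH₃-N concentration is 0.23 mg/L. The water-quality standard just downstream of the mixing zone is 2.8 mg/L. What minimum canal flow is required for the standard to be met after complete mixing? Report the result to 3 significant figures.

Set C_mix = 2.8: (Q·0.2300 + 1080·37.50) / (Q + 1080) = 2.8
→ Q = 1080·(37.50 − 2.8)/(2.8 − 0.2300) = 14580 L/s.

14600 L/s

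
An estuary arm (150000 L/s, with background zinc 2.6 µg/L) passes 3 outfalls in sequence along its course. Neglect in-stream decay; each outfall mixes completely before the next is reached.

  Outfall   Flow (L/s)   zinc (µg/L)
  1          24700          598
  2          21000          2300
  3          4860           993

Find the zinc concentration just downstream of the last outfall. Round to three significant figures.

340 µg/L

Outfall 1: combined Q = 174700 L/s; C = (150000·2.600 + 24700·598.0)/174700 = 86.78 µg/L.
Outfall 2: combined Q = 195700 L/s; C = (174700·86.78 + 21000·2300)/195700 = 324.3 µg/L.
Outfall 3: combined Q = 200600 L/s; C = (195700·324.3 + 4860·993.0)/200600 = 340.5 µg/L.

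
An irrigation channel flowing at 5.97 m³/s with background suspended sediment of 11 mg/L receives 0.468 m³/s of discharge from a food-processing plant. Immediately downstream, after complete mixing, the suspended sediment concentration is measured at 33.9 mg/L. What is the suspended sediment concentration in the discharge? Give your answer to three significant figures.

Mass balance: 5.970·11.00 + 0.4680·Cₑ = 6.438·33.90
→ Cₑ = (6.438·33.90 − 5.970·11.00) / 0.4680 = 326.0 mg/L.

326 mg/L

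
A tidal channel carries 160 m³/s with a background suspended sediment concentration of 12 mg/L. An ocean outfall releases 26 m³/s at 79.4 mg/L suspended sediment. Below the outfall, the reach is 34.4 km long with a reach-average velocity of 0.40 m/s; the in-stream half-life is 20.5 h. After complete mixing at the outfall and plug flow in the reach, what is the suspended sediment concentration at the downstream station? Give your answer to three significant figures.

After mixing, C = (160.0·12.00 + 26.00·79.40) / 186.0 = 3984/186.0 = 21.42 mg/L.
Travel time t = 34.4·1000 / 0.40 = 86000 s = 23.89 h.
Half-life 20.5 h → k = ln 2 / 20.5 = 0.03381 h⁻¹ = 0.8115 d⁻¹.
Applying C = C₀e^(−kt): 21.42 × 0.4459 = 9.551 mg/L.

9.55 mg/L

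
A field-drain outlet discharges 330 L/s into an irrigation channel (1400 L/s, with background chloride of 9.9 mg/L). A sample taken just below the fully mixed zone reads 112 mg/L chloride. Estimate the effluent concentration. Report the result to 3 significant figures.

545 mg/L

Mass balance: 1400·9.900 + 330.0·Cₑ = 1730·112.0
→ Cₑ = (1730·112.0 − 1400·9.900) / 330.0 = 545.2 mg/L.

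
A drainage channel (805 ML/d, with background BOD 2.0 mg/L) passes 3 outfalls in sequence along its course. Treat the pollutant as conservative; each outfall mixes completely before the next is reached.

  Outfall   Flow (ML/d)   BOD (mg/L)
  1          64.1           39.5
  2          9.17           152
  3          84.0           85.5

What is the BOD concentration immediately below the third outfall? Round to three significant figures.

After outfall 1: Q = 805.0 + 64.10 = 869.1 ML/d; C = (805.0·2.000 + 64.10·39.50)/869.1 = 4.766 mg/L.
After outfall 2: Q = 869.1 + 9.170 = 878.3 ML/d; C = (869.1·4.766 + 9.170·152.0)/878.3 = 6.303 mg/L.
After outfall 3: Q = 878.3 + 84.00 = 962.3 ML/d; C = (878.3·6.303 + 84.00·85.50)/962.3 = 13.22 mg/L.

13.2 mg/L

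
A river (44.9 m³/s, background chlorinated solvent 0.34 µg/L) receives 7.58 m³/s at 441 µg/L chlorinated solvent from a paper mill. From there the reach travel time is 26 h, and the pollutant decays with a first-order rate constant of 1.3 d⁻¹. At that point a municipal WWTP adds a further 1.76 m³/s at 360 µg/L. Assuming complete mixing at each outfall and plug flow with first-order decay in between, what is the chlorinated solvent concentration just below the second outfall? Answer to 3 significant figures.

Flow-weighted average: C = (44.90·0.3400 + 7.580·441.0) / 52.48 = 3358/52.48 = 63.99 µg/L; combined flow 52.48 m³/s.
First-order decay: C = 63.99·exp(−k·t) = 63.99·0.2446 = 15.65 µg/L.
Second outfall: C = (52.48·15.65 + 1.760·360.0)/54.24 = 26.82 µg/L.

26.8 µg/L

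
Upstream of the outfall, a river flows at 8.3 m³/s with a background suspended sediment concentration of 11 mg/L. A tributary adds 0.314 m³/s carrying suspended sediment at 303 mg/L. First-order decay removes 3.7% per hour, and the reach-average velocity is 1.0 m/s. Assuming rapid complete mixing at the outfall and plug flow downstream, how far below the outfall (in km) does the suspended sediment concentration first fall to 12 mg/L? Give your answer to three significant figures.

56.3 km

Conservation of mass: C = (8.300·11.00 + 0.3140·303.0) / 8.614 = 186.4/8.614 = 21.64 mg/L.
3.7%/h lost → k = −ln(1 − 0.037) = 0.03770 h⁻¹.
Set 21.64·exp(−k·t) = 12 → t = ln(21.64/12)/k = 56320 s = 15.64 h.
Distance = v·t = 1.0·56320 = 56320 m = 56.32 km.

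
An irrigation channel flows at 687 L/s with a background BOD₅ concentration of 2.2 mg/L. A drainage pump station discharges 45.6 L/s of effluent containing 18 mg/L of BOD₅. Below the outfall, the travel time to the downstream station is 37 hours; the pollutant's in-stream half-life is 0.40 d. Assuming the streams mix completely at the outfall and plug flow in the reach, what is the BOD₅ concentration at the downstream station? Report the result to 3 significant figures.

After mixing, C = (687.0·2.200 + 45.60·18.00) / 732.6 = 2332/732.6 = 3.183 mg/L.
Half-life 0.40 d → k = ln 2 / 0.40 = 1.733 d⁻¹.
Decay over the reach: 3.183·exp(−kt) = 3.183·0.06915 = 0.2201 mg/L.

0.220 mg/L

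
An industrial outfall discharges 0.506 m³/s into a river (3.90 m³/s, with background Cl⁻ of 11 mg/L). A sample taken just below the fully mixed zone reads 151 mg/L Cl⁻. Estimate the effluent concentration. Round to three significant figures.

1230 mg/L

Mass balance: 3.900·11.00 + 0.5060·Cₑ = 4.406·151.0
→ Cₑ = (4.406·151.0 − 3.900·11.00) / 0.5060 = 1230 mg/L.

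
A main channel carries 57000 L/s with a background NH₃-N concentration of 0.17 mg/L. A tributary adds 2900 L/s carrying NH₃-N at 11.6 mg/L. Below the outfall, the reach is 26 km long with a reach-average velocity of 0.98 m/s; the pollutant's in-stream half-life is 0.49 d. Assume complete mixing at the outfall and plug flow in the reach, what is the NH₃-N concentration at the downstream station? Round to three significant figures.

Mass balance: C = (57000·0.1700 + 2900·11.60) / 59900 = 43330/59900 = 0.7234 mg/L.
Travel time t = 26·1000 / 0.98 = 26530 s = 7.370 h.
Half-life 0.49 d → k = ln 2 / 0.49 = 1.415 d⁻¹.
First-order decay: C = 0.7234·exp(−k·t) = 0.7234·0.6477 = 0.4685 mg/L.

0.469 mg/L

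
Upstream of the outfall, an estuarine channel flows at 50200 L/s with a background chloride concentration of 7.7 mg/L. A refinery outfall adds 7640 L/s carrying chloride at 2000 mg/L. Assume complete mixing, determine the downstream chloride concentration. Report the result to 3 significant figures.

271 mg/L

Flow-weighted average: C = (50200·7.700 + 7640·2000) / 57840 = 15670000/57840 = 270.9 mg/L.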